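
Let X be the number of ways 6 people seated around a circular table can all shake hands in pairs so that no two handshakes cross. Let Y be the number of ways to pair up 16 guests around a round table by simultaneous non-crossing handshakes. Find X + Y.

1435

Non-crossing handshake pairings of 2n people are counted by C_n; 6 people gives n = 3. So X = C_3 = 5.
With 16 = 2·8 people, non-crossing handshake pairings are non-crossing perfect matchings on a circle, counted by C_8. So Y = C_8 = 1430.
X + Y = 5 + 1430 = 1435.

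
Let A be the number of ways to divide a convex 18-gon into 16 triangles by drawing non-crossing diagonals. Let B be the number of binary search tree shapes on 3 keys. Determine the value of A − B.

35357665

A convex 18-gon is triangulated into 16 triangles, and the number of such triangulations is the Catalan number C_{18−2} = C_16. So A = C_16 = 35357670.
Rooted binary trees with 3 nodes (each child slot possibly empty) number C_3. So B = C_3 = 5.
A − B = 35357670 − 5 = 35357665.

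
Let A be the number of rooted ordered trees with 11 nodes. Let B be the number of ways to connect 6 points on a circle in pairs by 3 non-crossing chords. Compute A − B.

16791

Rooted ordered (plane) trees on m nodes have m−1 edges and are counted by C_{m−1}; m = 11 gives C_10. So A = C_10 = 16796.
Non-crossing perfect matchings of 2n points on a circle are counted by C_n; with 6 points, n = 3. So B = C_3 = 5.
A − B = 16796 − 5 = 16791.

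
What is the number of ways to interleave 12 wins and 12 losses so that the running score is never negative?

208012

Ballot sequences with n votes each where one side never trails are Dyck words, counted by C_n; here n = 12.
C_12 = C(24,12)/13 = 2704156/13 = 208012.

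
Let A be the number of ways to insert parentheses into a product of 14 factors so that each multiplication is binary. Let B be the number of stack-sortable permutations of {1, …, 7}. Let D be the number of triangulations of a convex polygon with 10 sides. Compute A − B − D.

Ways to associate a product of 14 factors correspond to binary trees on 14 leaves, so the count is C_13. So A = C_13 = 742900.
Stack-sortable permutations are exactly the 231-avoiding ones, counted by C_n; here n = 7. So B = C_7 = 429.
Triangulations of a convex m-gon are counted by C_{m−2}; with m = 10 this is C_8. So D = C_8 = 1430.
A − B − D = 742900 − 429 − 1430 = 741041.

741041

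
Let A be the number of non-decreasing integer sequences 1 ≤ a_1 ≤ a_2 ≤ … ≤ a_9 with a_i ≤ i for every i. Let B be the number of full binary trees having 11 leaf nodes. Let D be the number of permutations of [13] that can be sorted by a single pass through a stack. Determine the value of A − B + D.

Weakly increasing sequences with a_i ≤ i biject with Dyck paths of semilength 9, so there are C_9. So A = C_9 = 4862.
A full binary tree with L leaves has L−1 internal nodes and is counted by C_{L−1}; L = 11 gives C_10. So B = C_10 = 16796.
Stack-sortable permutations are exactly the 231-avoiding ones, counted by C_n; here n = 13. So D = C_13 = 742900.
A − B + D = 4862 − 16796 + 742900 = 730966.

730966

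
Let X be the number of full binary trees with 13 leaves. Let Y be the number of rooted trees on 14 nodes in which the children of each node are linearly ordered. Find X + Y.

Full binary trees with 13 leaves have 13−1 = 12 internal nodes, so there are C_12 of them. So X = C_12 = 208012.
A rooted plane tree on 14 nodes has 13 edges, and such trees are counted by C_13. So Y = C_13 = 742900.
X + Y = 208012 + 742900 = 950912.

950912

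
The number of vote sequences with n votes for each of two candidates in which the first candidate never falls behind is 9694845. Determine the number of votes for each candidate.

Such ballot sequences with n votes each are counted by C_n. Since C_15 = 9694845, the index is 15.

15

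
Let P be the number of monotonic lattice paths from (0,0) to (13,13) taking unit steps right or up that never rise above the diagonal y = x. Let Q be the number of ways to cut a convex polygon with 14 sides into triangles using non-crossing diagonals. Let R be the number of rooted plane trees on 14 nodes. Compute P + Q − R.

Sub-diagonal monotone paths from (0,0) to (13,13) biject with Dyck paths of semilength 13, giving C_13. So P = C_13 = 742900.
The number of triangulations of a 14-gon is the Catalan number C_12 (index = sides − 2). So Q = C_12 = 208012.
Rooted ordered (plane) trees on m nodes have m−1 edges and are counted by C_{m−1}; m = 14 gives C_13. So R = C_13 = 742900.
P + Q − R = 742900 + 208012 − 742900 = 208012.

208012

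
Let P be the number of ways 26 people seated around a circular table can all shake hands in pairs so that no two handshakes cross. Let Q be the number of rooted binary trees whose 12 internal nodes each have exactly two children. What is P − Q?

534888

Non-crossing handshake pairings of 2n people are counted by C_n; 26 people gives n = 13. So P = C_13 = 742900.
Full binary trees with n internal nodes are counted by C_n; here n = 12. So Q = C_12 = 208012.
P − Q = 742900 − 208012 = 534888.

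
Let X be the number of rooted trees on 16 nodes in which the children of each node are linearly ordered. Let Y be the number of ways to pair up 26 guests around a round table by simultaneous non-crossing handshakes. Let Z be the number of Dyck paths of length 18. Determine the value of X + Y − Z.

A rooted plane tree on 16 nodes has 15 edges, and such trees are counted by C_15. So X = C_15 = 9694845.
With 26 = 2·13 people, non-crossing handshake pairings are non-crossing perfect matchings on a circle, counted by C_13. So Y = C_13 = 742900.
A Dyck path with 9 up-steps and 9 down-steps has semilength 9, so there are C_9 of them. So Z = C_9 = 4862.
X + Y − Z = 9694845 + 742900 − 4862 = 10432883.

10432883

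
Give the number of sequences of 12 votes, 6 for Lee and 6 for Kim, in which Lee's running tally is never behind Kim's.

Ballot sequences with n votes each where one side never trails are Dyck words, counted by C_n; here n = 6.
C_6 = C_5 · 2(2·5+1)/(5+2) = 42 · 22/7 = 132.

132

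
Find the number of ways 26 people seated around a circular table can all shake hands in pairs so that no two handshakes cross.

Non-crossing handshake pairings of 2n people are counted by C_n; 26 people gives n = 13.
C_13 = C(26,13)/14 = 10400600/14 = 742900.

742900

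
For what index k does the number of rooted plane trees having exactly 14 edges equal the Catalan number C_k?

Rooted ordered trees with n edges are counted by C_n; here n = 14.

14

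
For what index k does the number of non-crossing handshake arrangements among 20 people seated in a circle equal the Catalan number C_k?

Non-crossing handshake pairings of 2n people are counted by C_n; 20 people gives n = 10.

10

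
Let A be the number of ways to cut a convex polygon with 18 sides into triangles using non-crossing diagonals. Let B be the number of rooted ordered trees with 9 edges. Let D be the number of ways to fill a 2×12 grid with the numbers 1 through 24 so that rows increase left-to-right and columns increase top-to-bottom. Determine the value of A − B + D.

35560820

A convex 18-gon is triangulated into 16 triangles, and the number of such triangulations is the Catalan number C_{18−2} = C_16. So A = C_16 = 35357670.
Rooted ordered trees with n edges are counted by C_n; here n = 9. So B = C_9 = 4862.
By the hook-length formula (or a Dyck-path bijection), SYT of shape 2×12 number C_12. So D = C_12 = 208012.
A − B + D = 35357670 − 4862 + 208012 = 35560820.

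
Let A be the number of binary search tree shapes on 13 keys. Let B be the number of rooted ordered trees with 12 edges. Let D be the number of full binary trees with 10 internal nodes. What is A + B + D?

967708

Binary trees (left/right distinguished) on n nodes are counted by C_n; here n = 13. So A = C_13 = 742900.
Rooted ordered trees with n edges are counted by C_n; here n = 12. So B = C_12 = 208012.
The number of full binary trees on 10 internal nodes is the Catalan number C_10. So D = C_10 = 16796.
A + B + D = 742900 + 208012 + 16796 = 967708.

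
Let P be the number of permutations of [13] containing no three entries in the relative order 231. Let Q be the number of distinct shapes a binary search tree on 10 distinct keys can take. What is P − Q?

For any fixed pattern of length 3, the pattern-avoiding permutations of [13] number C_13. So P = C_13 = 742900.
Binary trees (left/right distinguished) on n nodes are counted by C_n; here n = 10. So Q = C_10 = 16796.
P − Q = 742900 − 16796 = 726104.

726104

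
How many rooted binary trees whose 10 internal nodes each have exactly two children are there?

The number of full binary trees on 10 internal nodes is the Catalan number C_10.
C_10 = 16796.

16796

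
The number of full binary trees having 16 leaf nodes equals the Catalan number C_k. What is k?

15

A full binary tree with L leaves has L−1 internal nodes and is counted by C_{L−1}; L = 16 gives C_15.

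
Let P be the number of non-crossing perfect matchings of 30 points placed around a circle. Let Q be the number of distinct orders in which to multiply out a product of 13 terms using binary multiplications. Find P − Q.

9486833

Pairing 30 circle points by 15 non-crossing chords gives C_15 matchings. So P = C_15 = 9694845.
Ways to associate a product of 13 factors correspond to binary trees on 13 leaves, so the count is C_12. So Q = C_12 = 208012.
P − Q = 9694845 − 208012 = 9486833.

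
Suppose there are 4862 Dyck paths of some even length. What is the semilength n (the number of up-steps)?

9

Dyck paths of semilength n are counted by C_n. Since C_9 = 4862, the index is 9.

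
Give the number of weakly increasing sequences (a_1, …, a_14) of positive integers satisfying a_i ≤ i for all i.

Such sub-staircase sequences of length n are counted by C_n; here n = 14.
C_14 = C(28,14)/15 = 40116600/15 = 2674440.

2674440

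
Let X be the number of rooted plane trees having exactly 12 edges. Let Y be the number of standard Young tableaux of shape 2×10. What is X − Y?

191216

Rooted ordered trees with n edges are counted by C_n; here n = 12. So X = C_12 = 208012.
Standard Young tableaux of shape 2×n are counted by C_n; here n = 10. So Y = C_10 = 16796.
X − Y = 208012 − 16796 = 191216.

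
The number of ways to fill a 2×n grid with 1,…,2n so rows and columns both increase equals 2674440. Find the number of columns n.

14

Standard Young tableaux of shape 2×n are counted by C_n. Since C_14 = 2674440, the index is 14.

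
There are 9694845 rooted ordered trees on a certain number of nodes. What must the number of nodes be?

16

Rooted ordered trees on m nodes are counted by C_{m−1}; 9694845 = C_15.
So the index is 15, and the number of nodes is 15 + 1 = 16.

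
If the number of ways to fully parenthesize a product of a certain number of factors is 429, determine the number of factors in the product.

Parenthesizations of m factors are counted by C_{m−1}. Since C_7 = 429, the index is 7.
So the index is 7, and the number of factors is 7 + 1 = 8.

8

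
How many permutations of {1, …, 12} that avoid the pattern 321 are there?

For any fixed pattern of length 3, the pattern-avoiding permutations of [12] number C_12.
C_12 = C_11 · 2(2·11+1)/(11+2) = 58786 · 46/13 = 208012.

208012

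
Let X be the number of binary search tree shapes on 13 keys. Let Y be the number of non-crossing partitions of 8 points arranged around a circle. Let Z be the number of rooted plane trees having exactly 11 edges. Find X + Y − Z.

There are C_n binary search tree shapes on n keys; with n = 13 that is C_13. So X = C_13 = 742900.
Non-crossing partitions of an n-element set are counted by C_n; here n = 8. So Y = C_8 = 1430.
Rooted ordered trees with n edges are counted by C_n; here n = 11. So Z = C_11 = 58786.
X + Y − Z = 742900 + 1430 − 58786 = 685544.

685544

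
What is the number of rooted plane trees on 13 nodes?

Rooted ordered (plane) trees on m nodes have m−1 edges and are counted by C_{m−1}; m = 13 gives C_12.
C_12 = C(24,12)/13 = 2704156/13 = 208012.

208012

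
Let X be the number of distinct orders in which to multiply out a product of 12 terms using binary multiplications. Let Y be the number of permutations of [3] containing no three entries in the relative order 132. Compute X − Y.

58781

Parenthesizations of m factors correspond to full binary trees with m leaves, counted by C_{m−1}; m = 12 gives C_11. So X = C_11 = 58786.
Permutations of [n] avoiding any single length-3 pattern are counted by C_n; here n = 3. So Y = C_3 = 5.
X − Y = 58786 − 5 = 58781.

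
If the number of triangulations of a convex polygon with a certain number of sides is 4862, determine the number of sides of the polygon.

Triangulations of a convex m-gon are counted by C_{m−2}, and C_9 = 4862.
So m − 2 = 9, giving m = 11 sides.

11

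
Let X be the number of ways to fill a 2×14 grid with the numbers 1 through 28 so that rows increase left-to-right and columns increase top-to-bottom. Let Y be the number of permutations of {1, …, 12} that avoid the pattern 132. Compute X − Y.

2466428

Standard Young tableaux of shape 2×n are counted by C_n; here n = 14. So X = C_14 = 2674440.
For any fixed pattern of length 3, the pattern-avoiding permutations of [12] number C_12. So Y = C_12 = 208012.
X − Y = 2674440 − 208012 = 2466428.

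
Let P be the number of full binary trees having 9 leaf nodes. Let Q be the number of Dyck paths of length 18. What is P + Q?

6292

Full binary trees with 9 leaves have 9−1 = 8 internal nodes, so there are C_8 of them. So P = C_8 = 1430.
A Dyck path with 9 up-steps and 9 down-steps has semilength 9, so there are C_9 of them. So Q = C_9 = 4862.
P + Q = 1430 + 4862 = 6292.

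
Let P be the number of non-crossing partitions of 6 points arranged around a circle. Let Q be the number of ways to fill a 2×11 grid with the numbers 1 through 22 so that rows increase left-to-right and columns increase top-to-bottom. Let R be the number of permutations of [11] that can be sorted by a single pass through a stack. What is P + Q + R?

Non-crossing partitions of an n-element set are counted by C_n; here n = 6. So P = C_6 = 132.
Standard Young tableaux of shape 2×n are counted by C_n; here n = 11. So Q = C_11 = 58786.
By Knuth's characterisation, the stack-sortable permutations of length 11 are the 231-avoiders, numbering C_11. So R = C_11 = 58786.
P + Q + R = 132 + 58786 + 58786 = 117704.

117704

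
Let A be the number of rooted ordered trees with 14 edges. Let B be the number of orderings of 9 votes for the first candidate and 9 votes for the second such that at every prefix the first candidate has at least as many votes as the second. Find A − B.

A rooted plane tree with 14 edges has 15 nodes, and the count is C_14. So A = C_14 = 2674440.
Ballot sequences with n votes each where one side never trails are Dyck words, counted by C_n; here n = 9. So B = C_9 = 4862.
A − B = 2674440 − 4862 = 2669578.

2669578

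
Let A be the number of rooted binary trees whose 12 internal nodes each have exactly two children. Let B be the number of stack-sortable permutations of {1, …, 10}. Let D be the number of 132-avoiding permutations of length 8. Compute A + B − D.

223378

The number of full binary trees on 12 internal nodes is the Catalan number C_12. So A = C_12 = 208012.
By Knuth's characterisation, the stack-sortable permutations of length 10 are the 231-avoiders, numbering C_10. So B = C_10 = 16796.
Permutations of [n] avoiding any single length-3 pattern are counted by C_n; here n = 8. So D = C_8 = 1430.
A + B − D = 208012 + 16796 − 1430 = 223378.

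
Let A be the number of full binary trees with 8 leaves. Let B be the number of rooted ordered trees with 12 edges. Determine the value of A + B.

208441

A full binary tree with L leaves has L−1 internal nodes and is counted by C_{L−1}; L = 8 gives C_7. So A = C_7 = 429.
Rooted ordered trees with n edges are counted by C_n; here n = 12. So B = C_12 = 208012.
A + B = 429 + 208012 = 208441.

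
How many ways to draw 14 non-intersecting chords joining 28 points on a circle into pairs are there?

Non-crossing perfect matchings of 2n points on a circle are counted by C_n; with 28 points, n = 14.
C_14 = 2674440.

2674440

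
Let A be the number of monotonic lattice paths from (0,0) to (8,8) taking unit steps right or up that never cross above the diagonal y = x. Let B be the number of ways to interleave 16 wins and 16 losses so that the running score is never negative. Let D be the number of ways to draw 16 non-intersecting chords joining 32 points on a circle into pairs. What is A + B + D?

70716770

Sub-diagonal monotone paths from (0,0) to (8,8) biject with Dyck paths of semilength 8, giving C_8. So A = C_8 = 1430.
Reading a vote for the leader as '(' and for the other as ')' turns such a sequence into a balanced string of 16 pairs, so the count is C_16. So B = C_16 = 35357670.
Pairing 32 circle points by 16 non-crossing chords gives C_16 matchings. So D = C_16 = 35357670.
A + B + D = 1430 + 35357670 + 35357670 = 70716770.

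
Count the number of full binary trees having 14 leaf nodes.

742900

A full binary tree with L leaves has L−1 internal nodes and is counted by C_{L−1}; L = 14 gives C_13.
C_13 = C(26,13)/14 = 10400600/14 = 742900.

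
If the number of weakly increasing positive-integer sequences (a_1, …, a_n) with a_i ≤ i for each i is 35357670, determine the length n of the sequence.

Such sub-staircase sequences of length n are counted by C_n, and C_16 = 35357670.

16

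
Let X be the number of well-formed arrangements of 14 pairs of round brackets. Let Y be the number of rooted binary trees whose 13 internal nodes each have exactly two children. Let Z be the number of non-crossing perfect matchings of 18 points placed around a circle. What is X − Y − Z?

1926678

With 14 pairs the number of balanced bracket strings is the Catalan number C_14. So X = C_14 = 2674440.
Full binary trees with n internal nodes are counted by C_n; here n = 13. So Y = C_13 = 742900.
Pairing 18 circle points by 9 non-crossing chords gives C_9 matchings. So Z = C_9 = 4862.
X − Y − Z = 2674440 − 742900 − 4862 = 1926678.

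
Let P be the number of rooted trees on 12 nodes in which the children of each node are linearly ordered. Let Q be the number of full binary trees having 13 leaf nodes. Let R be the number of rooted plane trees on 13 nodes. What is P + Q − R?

Rooted ordered (plane) trees on m nodes have m−1 edges and are counted by C_{m−1}; m = 12 gives C_11. So P = C_11 = 58786.
A full binary tree with L leaves has L−1 internal nodes and is counted by C_{L−1}; L = 13 gives C_12. So Q = C_12 = 208012.
A rooted plane tree on 13 nodes has 12 edges, and such trees are counted by C_12. So R = C_12 = 208012.
P + Q − R = 58786 + 208012 − 208012 = 58786.

58786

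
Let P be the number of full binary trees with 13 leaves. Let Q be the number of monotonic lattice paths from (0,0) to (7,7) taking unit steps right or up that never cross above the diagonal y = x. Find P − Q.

Full binary trees with 13 leaves have 13−1 = 12 internal nodes, so there are C_12 of them. So P = C_12 = 208012.
Monotone paths in an n×n grid that stay weakly below the diagonal are counted by C_n; here n = 7. So Q = C_7 = 429.
P − Q = 208012 − 429 = 207583.

207583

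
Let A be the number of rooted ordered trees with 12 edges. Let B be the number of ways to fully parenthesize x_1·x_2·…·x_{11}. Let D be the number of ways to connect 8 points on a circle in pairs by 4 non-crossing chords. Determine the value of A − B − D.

191202

Rooted ordered trees with n edges are counted by C_n; here n = 12. So A = C_12 = 208012.
Ways to associate a product of 11 factors correspond to binary trees on 11 leaves, so the count is C_10. So B = C_10 = 16796.
Non-crossing perfect matchings of 2n points on a circle are counted by C_n; with 8 points, n = 4. So D = C_4 = 14.
A − B − D = 208012 − 16796 − 14 = 191202.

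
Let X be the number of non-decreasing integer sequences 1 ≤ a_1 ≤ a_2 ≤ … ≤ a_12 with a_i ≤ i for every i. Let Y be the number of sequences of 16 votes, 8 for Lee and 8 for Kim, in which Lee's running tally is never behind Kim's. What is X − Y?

Weakly increasing sequences with a_i ≤ i biject with Dyck paths of semilength 12, so there are C_12. So X = C_12 = 208012.
Reading a vote for the leader as '(' and for the other as ')' turns such a sequence into a balanced string of 8 pairs, so the count is C_8. So Y = C_8 = 1430.
X − Y = 208012 − 1430 = 206582.

206582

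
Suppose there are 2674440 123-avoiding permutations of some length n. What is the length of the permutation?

14

Permutations of [n] avoiding a fixed length-3 pattern are counted by C_n. The Catalan number equal to 2674440 is C_14.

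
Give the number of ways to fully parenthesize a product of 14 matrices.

742900

Parenthesizations of m factors correspond to full binary trees with m leaves, counted by C_{m−1}; m = 14 gives C_13.
C_13 = C_12 · 2(2·12+1)/(12+2) = 208012 · 50/14 = 742900.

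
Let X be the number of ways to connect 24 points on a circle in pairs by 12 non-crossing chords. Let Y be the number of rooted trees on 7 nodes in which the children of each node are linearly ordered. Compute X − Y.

207880

Non-crossing perfect matchings of 2n points on a circle are counted by C_n; with 24 points, n = 12. So X = C_12 = 208012.
Rooted ordered (plane) trees on m nodes have m−1 edges and are counted by C_{m−1}; m = 7 gives C_6. So Y = C_6 = 132.
X − Y = 208012 − 132 = 207880.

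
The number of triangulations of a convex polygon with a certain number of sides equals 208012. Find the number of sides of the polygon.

14

Triangulations of a convex m-gon are counted by C_{m−2}. The Catalan number equal to 208012 is C_12.
So m − 2 = 12, giving m = 14 sides.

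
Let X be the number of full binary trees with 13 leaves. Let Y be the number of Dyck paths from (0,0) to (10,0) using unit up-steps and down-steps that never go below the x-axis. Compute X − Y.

207970

A full binary tree with L leaves has L−1 internal nodes and is counted by C_{L−1}; L = 13 gives C_12. So X = C_12 = 208012.
Paths of 5 up- and 5 down-steps that never dip below the axis are Dyck paths; their count is C_5. So Y = C_5 = 42.
X − Y = 208012 − 42 = 207970.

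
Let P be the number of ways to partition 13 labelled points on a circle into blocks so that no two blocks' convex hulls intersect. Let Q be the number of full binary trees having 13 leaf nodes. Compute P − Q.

534888

Non-crossing partitions of an n-element set are counted by C_n; here n = 13. So P = C_13 = 742900.
Full binary trees with 13 leaves have 13−1 = 12 internal nodes, so there are C_12 of them. So Q = C_12 = 208012.
P − Q = 742900 − 208012 = 534888.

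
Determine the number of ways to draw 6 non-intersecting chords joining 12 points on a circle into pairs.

132

Non-crossing perfect matchings of 2n points on a circle are counted by C_n; with 12 points, n = 6.
C_6 = C(12,6)/7 = 924/7 = 132.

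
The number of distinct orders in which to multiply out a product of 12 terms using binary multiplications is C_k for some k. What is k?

11

Parenthesizations of m factors correspond to full binary trees with m leaves, counted by C_{m−1}; m = 12 gives C_11.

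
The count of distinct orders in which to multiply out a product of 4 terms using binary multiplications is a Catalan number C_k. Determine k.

3

Ways to associate a product of 4 factors correspond to binary trees on 4 leaves, so the count is C_3.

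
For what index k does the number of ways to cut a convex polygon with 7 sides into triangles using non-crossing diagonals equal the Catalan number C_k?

Triangulations of a convex m-gon are counted by C_{m−2}; with m = 7 this is C_5.

5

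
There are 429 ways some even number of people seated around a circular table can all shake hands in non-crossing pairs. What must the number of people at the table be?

Non-crossing handshake pairings of 2n people are counted by C_n, and C_7 = 429.
So n = 7, and there are 2n = 14 people.

14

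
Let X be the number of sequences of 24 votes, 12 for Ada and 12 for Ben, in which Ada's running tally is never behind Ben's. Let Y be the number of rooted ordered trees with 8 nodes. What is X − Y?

207583

Ballot sequences with n votes each where one side never trails are Dyck words, counted by C_n; here n = 12. So X = C_12 = 208012.
Rooted ordered (plane) trees on m nodes have m−1 edges and are counted by C_{m−1}; m = 8 gives C_7. So Y = C_7 = 429.
X − Y = 208012 − 429 = 207583.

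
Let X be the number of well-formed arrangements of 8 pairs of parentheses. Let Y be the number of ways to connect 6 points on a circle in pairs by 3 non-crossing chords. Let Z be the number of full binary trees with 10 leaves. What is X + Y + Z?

A balanced arrangement of 8 bracket pairs is a Dyck word of semilength 8, so the count is C_8. So X = C_8 = 1430.
Non-crossing perfect matchings of 2n points on a circle are counted by C_n; with 6 points, n = 3. So Y = C_3 = 5.
Full binary trees with 10 leaves have 10−1 = 9 internal nodes, so there are C_9 of them. So Z = C_9 = 4862.
X + Y + Z = 1430 + 5 + 4862 = 6297.

6297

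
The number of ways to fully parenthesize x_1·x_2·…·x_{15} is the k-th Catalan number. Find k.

14

Ways to associate a product of 15 factors correspond to binary trees on 15 leaves, so the count is C_14.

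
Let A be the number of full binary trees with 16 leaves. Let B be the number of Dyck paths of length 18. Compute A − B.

A full binary tree with L leaves has L−1 internal nodes and is counted by C_{L−1}; L = 16 gives C_15. So A = C_15 = 9694845.
A Dyck path with 9 up-steps and 9 down-steps has semilength 9, so there are C_9 of them. So B = C_9 = 4862.
A − B = 9694845 − 4862 = 9689983.

9689983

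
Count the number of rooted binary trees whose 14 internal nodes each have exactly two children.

Full binary trees with n internal nodes are counted by C_n; here n = 14.
C_14 = C(28,14)/15 = 40116600/15 = 2674440.

2674440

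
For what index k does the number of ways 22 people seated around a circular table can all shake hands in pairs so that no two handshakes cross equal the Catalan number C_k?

With 22 = 2·11 people, non-crossing handshake pairings are non-crossing perfect matchings on a circle, counted by C_11.

11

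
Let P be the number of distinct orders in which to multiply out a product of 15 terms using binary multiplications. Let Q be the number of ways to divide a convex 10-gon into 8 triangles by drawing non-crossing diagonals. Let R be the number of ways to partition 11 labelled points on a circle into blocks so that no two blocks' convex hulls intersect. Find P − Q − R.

Parenthesizations of m factors correspond to full binary trees with m leaves, counted by C_{m−1}; m = 15 gives C_14. So P = C_14 = 2674440.
Triangulations of a convex m-gon are counted by C_{m−2}; with m = 10 this is C_8. So Q = C_8 = 1430.
The non-crossing partitions of [11] form a lattice of size C_11. So R = C_11 = 58786.
P − Q − R = 2674440 − 1430 − 58786 = 2614224.

2614224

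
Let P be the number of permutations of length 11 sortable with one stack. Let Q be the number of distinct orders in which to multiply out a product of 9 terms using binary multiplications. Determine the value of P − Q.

Stack-sortable permutations are exactly the 231-avoiding ones, counted by C_n; here n = 11. So P = C_11 = 58786.
Bracketing 9 factors into binary products is counted by C_{9−1} = C_8. So Q = C_8 = 1430.
P − Q = 58786 − 1430 = 57356.

57356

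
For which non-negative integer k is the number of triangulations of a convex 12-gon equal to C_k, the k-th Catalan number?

10

The number of triangulations of a 12-gon is the Catalan number C_10 (index = sides − 2).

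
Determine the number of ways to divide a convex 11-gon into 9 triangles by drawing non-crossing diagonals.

4862

Triangulations of a convex m-gon are counted by C_{m−2}; with m = 11 this is C_9.
C_9 = C(18,9)/10 = 48620/10 = 4862.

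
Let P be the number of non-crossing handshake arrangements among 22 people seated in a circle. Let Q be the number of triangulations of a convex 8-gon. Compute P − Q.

58654

With 22 = 2·11 people, non-crossing handshake pairings are non-crossing perfect matchings on a circle, counted by C_11. So P = C_11 = 58786.
The number of triangulations of an 8-gon is the Catalan number C_6 (index = sides − 2). So Q = C_6 = 132.
P − Q = 58786 − 132 = 58654.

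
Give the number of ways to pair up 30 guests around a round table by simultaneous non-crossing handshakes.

Non-crossing handshake pairings of 2n people are counted by C_n; 30 people gives n = 15.
C_15 = C(30,15)/16 = 155117520/16 = 9694845.

9694845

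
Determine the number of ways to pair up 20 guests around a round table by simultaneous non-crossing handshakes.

Non-crossing handshake pairings of 2n people are counted by C_n; 20 people gives n = 10.
C_10 = 16796.

16796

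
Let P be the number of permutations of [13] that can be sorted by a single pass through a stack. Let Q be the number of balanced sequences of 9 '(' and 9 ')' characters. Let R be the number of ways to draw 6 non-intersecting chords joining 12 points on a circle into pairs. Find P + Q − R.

Stack-sortable permutations are exactly the 231-avoiding ones, counted by C_n; here n = 13. So P = C_13 = 742900.
With 9 pairs the number of balanced bracket strings is the Catalan number C_9. So Q = C_9 = 4862.
Pairing 12 circle points by 6 non-crossing chords gives C_6 matchings. So R = C_6 = 132.
P + Q − R = 742900 + 4862 − 132 = 747630.

747630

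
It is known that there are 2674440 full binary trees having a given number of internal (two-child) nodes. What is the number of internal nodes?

Full binary trees with n internal nodes are counted by C_n. The Catalan number equal to 2674440 is C_14.

14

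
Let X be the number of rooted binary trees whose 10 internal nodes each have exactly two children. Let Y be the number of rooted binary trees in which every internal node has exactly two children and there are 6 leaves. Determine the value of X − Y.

16754

The number of full binary trees on 10 internal nodes is the Catalan number C_10. So X = C_10 = 16796.
A full binary tree with L leaves has L−1 internal nodes and is counted by C_{L−1}; L = 6 gives C_5. So Y = C_5 = 42.
X − Y = 16796 − 42 = 16754.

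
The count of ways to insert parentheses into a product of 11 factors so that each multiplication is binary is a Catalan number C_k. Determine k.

10

Bracketing 11 factors into binary products is counted by C_{11−1} = C_10.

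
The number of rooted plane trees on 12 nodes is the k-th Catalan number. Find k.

A rooted plane tree on 12 nodes has 11 edges, and such trees are counted by C_11.

11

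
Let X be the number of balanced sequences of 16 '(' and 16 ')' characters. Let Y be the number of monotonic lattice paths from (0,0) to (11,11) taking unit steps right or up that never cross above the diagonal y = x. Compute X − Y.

35298884

A balanced arrangement of 16 bracket pairs is a Dyck word of semilength 16, so the count is C_16. So X = C_16 = 35357670.
Monotone paths in an n×n grid that stay weakly below the diagonal are counted by C_n; here n = 11. So Y = C_11 = 58786.
X − Y = 35357670 − 58786 = 35298884.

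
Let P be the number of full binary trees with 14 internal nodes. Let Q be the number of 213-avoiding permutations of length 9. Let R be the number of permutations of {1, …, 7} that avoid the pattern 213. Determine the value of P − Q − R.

2669149

Full binary trees with n internal nodes are counted by C_n; here n = 14. So P = C_14 = 2674440.
For any fixed pattern of length 3, the pattern-avoiding permutations of [9] number C_9. So Q = C_9 = 4862.
For any fixed pattern of length 3, the pattern-avoiding permutations of [7] number C_7. So R = C_7 = 429.
P − Q − R = 2674440 − 4862 − 429 = 2669149.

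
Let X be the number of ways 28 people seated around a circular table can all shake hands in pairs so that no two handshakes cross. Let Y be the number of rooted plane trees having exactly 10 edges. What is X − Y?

With 28 = 2·14 people, non-crossing handshake pairings are non-crossing perfect matchings on a circle, counted by C_14. So X = C_14 = 2674440.
Rooted ordered trees with n edges are counted by C_n; here n = 10. So Y = C_10 = 16796.
X − Y = 2674440 − 16796 = 2657644.

2657644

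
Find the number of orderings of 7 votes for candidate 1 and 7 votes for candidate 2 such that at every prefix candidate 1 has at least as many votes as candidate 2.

Reading a vote for the leader as '(' and for the other as ')' turns such a sequence into a balanced string of 7 pairs, so the count is C_7.
C_7 = C_6 · 2(2·6+1)/(6+2) = 132 · 26/8 = 429.

429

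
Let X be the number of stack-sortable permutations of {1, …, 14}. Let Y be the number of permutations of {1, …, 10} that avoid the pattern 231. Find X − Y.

2657644

Stack-sortable permutations are exactly the 231-avoiding ones, counted by C_n; here n = 14. So X = C_14 = 2674440.
Permutations of [n] avoiding any single length-3 pattern are counted by C_n; here n = 10. So Y = C_10 = 16796.
X − Y = 2674440 − 16796 = 2657644.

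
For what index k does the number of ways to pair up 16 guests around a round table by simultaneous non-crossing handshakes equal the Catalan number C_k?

Non-crossing handshake pairings of 2n people are counted by C_n; 16 people gives n = 8.

8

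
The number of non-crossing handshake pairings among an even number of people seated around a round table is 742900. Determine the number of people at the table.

Non-crossing handshake pairings of 2n people are counted by C_n; 742900 = C_13.
So n = 13, and there are 2n = 26 people.

26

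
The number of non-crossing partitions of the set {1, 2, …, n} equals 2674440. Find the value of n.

14

Non-crossing partitions of [n] are counted by C_n; 2674440 = C_14.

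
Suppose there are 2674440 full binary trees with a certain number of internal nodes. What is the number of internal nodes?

14

Full binary trees with n internal nodes are counted by C_n; 2674440 = C_14.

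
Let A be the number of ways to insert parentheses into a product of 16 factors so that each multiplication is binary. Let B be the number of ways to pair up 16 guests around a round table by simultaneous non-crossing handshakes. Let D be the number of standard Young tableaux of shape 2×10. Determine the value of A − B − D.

9676619

Parenthesizations of m factors correspond to full binary trees with m leaves, counted by C_{m−1}; m = 16 gives C_15. So A = C_15 = 9694845.
With 16 = 2·8 people, non-crossing handshake pairings are non-crossing perfect matchings on a circle, counted by C_8. So B = C_8 = 1430.
By the hook-length formula (or a Dyck-path bijection), SYT of shape 2×10 number C_10. So D = C_10 = 16796.
A − B − D = 9694845 − 1430 − 16796 = 9676619.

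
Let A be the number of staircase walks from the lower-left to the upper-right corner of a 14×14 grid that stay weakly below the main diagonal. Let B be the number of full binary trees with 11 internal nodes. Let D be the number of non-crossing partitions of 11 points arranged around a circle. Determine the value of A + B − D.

2674440

Monotone paths in an n×n grid that stay weakly below the diagonal are counted by C_n; here n = 14. So A = C_14 = 2674440.
Full binary trees with n internal nodes are counted by C_n; here n = 11. So B = C_11 = 58786.
The non-crossing partitions of [11] form a lattice of size C_11. So D = C_11 = 58786.
A + B − D = 2674440 + 58786 − 58786 = 2674440.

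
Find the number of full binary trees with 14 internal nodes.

The number of full binary trees on 14 internal nodes is the Catalan number C_14.
C_14 = C(28,14)/15 = 40116600/15 = 2674440.

2674440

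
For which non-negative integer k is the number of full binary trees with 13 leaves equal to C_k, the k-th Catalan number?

12

A full binary tree with L leaves has L−1 internal nodes and is counted by C_{L−1}; L = 13 gives C_12.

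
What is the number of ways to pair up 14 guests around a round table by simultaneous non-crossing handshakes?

With 14 = 2·7 people, non-crossing handshake pairings are non-crossing perfect matchings on a circle, counted by C_7.
C_7 = C(14,7)/8 = 3432/8 = 429.

429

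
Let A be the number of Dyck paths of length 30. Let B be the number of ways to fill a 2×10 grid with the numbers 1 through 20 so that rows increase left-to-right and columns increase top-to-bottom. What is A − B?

Dyck paths of semilength n (length 2n) are counted by C_n; here n = 15. So A = C_15 = 9694845.
Standard Young tableaux of shape 2×n are counted by C_n; here n = 10. So B = C_10 = 16796.
A − B = 9694845 − 16796 = 9678049.

9678049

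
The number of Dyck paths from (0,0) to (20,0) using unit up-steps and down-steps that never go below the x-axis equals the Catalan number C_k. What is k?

10

A Dyck path with 10 up-steps and 10 down-steps has semilength 10, so there are C_10 of them.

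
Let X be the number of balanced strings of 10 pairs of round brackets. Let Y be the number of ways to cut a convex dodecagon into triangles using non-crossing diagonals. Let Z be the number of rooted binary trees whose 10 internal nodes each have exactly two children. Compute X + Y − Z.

16796

Balanced strings of n pairs of brackets are counted by C_n; here n = 10. So X = C_10 = 16796.
The number of triangulations of a 12-gon is the Catalan number C_10 (index = sides − 2). So Y = C_10 = 16796.
Full binary trees with n internal nodes are counted by C_n; here n = 10. So Z = C_10 = 16796.
X + Y − Z = 16796 + 16796 − 16796 = 16796.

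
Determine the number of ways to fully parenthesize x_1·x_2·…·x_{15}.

Bracketing 15 factors into binary products is counted by C_{15−1} = C_14.
C_14 = C(28,14)/15 = 40116600/15 = 2674440.

2674440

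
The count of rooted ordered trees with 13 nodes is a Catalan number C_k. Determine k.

Rooted ordered (plane) trees on m nodes have m−1 edges and are counted by C_{m−1}; m = 13 gives C_12.

12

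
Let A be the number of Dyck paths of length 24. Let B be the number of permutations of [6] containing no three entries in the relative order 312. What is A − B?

Dyck paths of semilength n (length 2n) are counted by C_n; here n = 12. So A = C_12 = 208012.
Permutations of [n] avoiding any single length-3 pattern are counted by C_n; here n = 6. So B = C_6 = 132.
A − B = 208012 − 132 = 207880.

207880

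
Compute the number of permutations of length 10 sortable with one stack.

16796

Stack-sortable permutations are exactly the 231-avoiding ones, counted by C_n; here n = 10.
C_10 = C_9 · 2(2·9+1)/(9+2) = 4862 · 38/11 = 16796.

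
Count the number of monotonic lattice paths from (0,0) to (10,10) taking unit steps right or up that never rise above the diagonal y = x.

Monotone paths in an n×n grid that stay weakly below the diagonal are counted by C_n; here n = 10.
C_10 = C(20,10)/11 = 184756/11 = 16796.

16796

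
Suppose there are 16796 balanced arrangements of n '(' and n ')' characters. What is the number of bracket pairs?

10

Balanced strings of n bracket-pairs are counted by C_n. The Catalan number equal to 16796 is C_10.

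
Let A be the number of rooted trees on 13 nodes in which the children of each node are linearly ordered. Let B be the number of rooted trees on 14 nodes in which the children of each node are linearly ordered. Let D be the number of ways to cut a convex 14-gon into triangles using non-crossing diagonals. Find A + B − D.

742900

A rooted plane tree on 13 nodes has 12 edges, and such trees are counted by C_12. So A = C_12 = 208012.
A rooted plane tree on 14 nodes has 13 edges, and such trees are counted by C_13. So B = C_13 = 742900.
Triangulations of a convex m-gon are counted by C_{m−2}; with m = 14 this is C_12. So D = C_12 = 208012.
A + B − D = 208012 + 742900 − 208012 = 742900.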